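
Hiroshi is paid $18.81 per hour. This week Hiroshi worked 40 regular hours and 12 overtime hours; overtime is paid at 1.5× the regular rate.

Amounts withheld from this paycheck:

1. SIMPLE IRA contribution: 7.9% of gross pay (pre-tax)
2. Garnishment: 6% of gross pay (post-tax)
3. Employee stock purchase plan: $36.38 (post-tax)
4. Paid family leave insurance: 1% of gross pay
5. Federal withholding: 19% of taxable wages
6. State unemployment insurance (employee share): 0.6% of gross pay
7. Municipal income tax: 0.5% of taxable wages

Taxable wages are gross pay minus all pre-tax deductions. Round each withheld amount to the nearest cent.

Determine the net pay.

$689.56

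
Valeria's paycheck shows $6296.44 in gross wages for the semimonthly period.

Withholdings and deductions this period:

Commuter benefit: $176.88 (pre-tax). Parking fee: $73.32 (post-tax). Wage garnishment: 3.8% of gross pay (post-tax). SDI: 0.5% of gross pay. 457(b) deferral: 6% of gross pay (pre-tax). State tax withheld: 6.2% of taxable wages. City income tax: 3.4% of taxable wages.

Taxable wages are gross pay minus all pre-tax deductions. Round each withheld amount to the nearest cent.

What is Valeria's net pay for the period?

$4846.50

457(b) deferral: $6296.44 × 0.06 = $377.79
Commuter benefit: $176.88
Pre-tax total = $377.79 + $176.88 = $554.67
Taxable wages = $6296.44 − $554.67 = $5741.77
State tax withheld: $5741.77 × 0.062 = $355.99
City income tax: $5741.77 × 0.034 = $195.22
SDI: $6296.44 × 0.005 = $31.48
Parking fee: $73.32
Wage garnishment: $6296.44 × 0.038 = $239.26
Total deductions = $377.79 + $176.88 + $355.99 + $195.22 + $31.48 + $73.32 + $239.26 = $1449.94
Net pay = $6296.44 − $1449.94 = $4846.50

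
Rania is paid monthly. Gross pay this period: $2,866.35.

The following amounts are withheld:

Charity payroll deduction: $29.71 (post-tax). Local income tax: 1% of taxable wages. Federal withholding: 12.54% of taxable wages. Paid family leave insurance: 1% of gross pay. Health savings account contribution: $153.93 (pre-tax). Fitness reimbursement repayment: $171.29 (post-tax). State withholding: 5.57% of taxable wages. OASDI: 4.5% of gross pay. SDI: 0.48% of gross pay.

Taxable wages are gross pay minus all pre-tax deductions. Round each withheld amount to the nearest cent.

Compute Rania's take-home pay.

$1,821.67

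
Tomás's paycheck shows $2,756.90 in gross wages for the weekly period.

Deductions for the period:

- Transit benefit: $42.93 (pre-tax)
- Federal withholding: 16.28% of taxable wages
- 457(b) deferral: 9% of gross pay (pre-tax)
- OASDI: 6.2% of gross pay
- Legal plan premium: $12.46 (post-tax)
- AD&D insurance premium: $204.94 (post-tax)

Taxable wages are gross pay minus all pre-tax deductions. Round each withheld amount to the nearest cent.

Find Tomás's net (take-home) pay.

$1,676.08

Transit benefit: $42.93
457(b) deferral: $2,756.90 × 0.09 = $248.12
Pre-tax total = $42.93 + $248.12 = $291.05
Taxable wages = $2,756.90 − $291.05 = $2,465.85
Federal withholding: $2,465.85 × 0.1628 = $401.44
OASDI: $2,756.90 × 0.062 = $170.93
AD&D insurance premium: $204.94
Legal plan premium: $12.46
Total deductions = $42.93 + $248.12 + $401.44 + $170.93 + $204.94 + $12.46 = $1,080.82
Net pay = $2,756.90 − $1,080.82 = $1,676.08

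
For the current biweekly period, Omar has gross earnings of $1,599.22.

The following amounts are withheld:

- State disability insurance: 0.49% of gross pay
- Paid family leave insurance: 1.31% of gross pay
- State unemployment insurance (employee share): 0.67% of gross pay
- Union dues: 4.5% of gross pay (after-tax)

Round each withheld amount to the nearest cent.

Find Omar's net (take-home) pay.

$1,487.76

State unemployment insurance (employee share): $1,599.22 × 0.0067 = $10.71
State disability insurance: $1,599.22 × 0.0049 = $7.84
Paid family leave insurance: $1,599.22 × 0.0131 = $20.95
Union dues: $1,599.22 × 0.045 = $71.96
Total deductions = $10.71 + $7.84 + $20.95 + $71.96 = $111.46
Net pay = $1,599.22 − $111.46 = $1,487.76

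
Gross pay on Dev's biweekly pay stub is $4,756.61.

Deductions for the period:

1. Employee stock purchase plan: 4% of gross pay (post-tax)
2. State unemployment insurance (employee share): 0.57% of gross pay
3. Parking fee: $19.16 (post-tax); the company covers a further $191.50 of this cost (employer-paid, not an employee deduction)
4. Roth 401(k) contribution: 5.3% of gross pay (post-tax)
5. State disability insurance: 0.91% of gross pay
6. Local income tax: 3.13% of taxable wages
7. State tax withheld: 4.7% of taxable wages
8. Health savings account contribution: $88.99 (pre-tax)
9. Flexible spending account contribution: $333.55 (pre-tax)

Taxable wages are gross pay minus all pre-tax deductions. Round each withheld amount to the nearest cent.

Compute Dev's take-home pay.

$3,462.79

Flexible spending account contribution: $333.55
Health savings account contribution: $88.99
Pre-tax total = $333.55 + $88.99 = $422.54
Taxable wages = $4,756.61 − $422.54 = $4,334.07
Local income tax: $4,334.07 × 0.0313 = $135.66
State tax withheld: $4,334.07 × 0.047 = $203.70
State unemployment insurance (employee share): $4,756.61 × 0.0057 = $27.11
State disability insurance: $4,756.61 × 0.0091 = $43.29
Roth 401(k) contribution: $4,756.61 × 0.053 = $252.10
Employee stock purchase plan: $4,756.61 × 0.04 = $190.26
Parking fee: $19.16
(Employer's $191.50 toward parking fee is not withheld from the employee.)
Total deductions = $333.55 + $88.99 + $135.66 + $203.70 + $27.11 + $43.29 + $252.10 + $190.26 + $19.16 = $1,293.82
Net pay = $4,756.61 − $1,293.82 = $3,462.79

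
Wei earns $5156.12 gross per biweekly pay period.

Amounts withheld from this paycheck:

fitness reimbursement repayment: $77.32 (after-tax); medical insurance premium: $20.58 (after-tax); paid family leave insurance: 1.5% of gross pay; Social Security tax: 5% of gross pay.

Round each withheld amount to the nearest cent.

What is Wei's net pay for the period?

$4723.07

Social Security tax: $5156.12 × 0.05 = $257.81
Paid family leave insurance: $5156.12 × 0.015 = $77.34
Fitness reimbursement repayment: $77.32
Medical insurance premium: $20.58
Total deductions = $257.81 + $77.34 + $77.32 + $20.58 = $433.05
Net pay = $5156.12 − $433.05 = $4723.07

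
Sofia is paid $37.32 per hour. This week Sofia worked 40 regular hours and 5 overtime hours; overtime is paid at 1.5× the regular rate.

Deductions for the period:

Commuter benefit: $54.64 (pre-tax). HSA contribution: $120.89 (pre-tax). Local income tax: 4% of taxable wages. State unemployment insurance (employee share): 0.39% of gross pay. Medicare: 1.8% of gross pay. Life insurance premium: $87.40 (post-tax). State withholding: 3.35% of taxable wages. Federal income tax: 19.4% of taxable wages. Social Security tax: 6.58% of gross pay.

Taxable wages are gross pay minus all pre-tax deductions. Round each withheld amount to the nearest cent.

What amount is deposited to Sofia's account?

$927.06

Regular pay: 40 × $37.32 = $1,492.80
Overtime pay: 5 × $37.32 × 1.5 = $279.90
Gross pay = $1,492.80 + $279.90 = $1,772.70
HSA contribution: $120.89
Commuter benefit: $54.64
Pre-tax total = $120.89 + $54.64 = $175.53
Taxable wages = $1,772.70 − $175.53 = $1,597.17
Local income tax: $1,597.17 × 0.04 = $63.89
State withholding: $1,597.17 × 0.0335 = $53.51
Federal income tax: $1,597.17 × 0.194 = $309.85
State unemployment insurance (employee share): $1,772.70 × 0.0039 = $6.91
Social Security tax: $1,772.70 × 0.0658 = $116.64
Medicare: $1,772.70 × 0.018 = $31.91
Life insurance premium: $87.40
Total deductions = $120.89 + $54.64 + $63.89 + $53.51 + $309.85 + $6.91 + $116.64 + $31.91 + $87.40 = $845.64
Net pay = $1,772.70 − $845.64 = $927.06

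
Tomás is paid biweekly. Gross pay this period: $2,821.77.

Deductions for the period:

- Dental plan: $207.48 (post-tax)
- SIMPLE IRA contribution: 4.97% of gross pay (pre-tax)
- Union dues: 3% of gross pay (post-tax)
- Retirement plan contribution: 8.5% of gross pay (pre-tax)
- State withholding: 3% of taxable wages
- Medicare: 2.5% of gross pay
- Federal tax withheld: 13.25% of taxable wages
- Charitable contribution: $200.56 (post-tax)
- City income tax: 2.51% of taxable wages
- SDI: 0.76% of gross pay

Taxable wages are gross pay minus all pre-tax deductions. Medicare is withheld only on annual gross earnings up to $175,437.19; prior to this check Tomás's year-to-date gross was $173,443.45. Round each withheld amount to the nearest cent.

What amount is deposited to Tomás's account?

$1,419.64

SIMPLE IRA contribution: $2,821.77 × 0.0497 = $140.24
Retirement plan contribution: $2,821.77 × 0.085 = $239.85
Pre-tax total = $140.24 + $239.85 = $380.09
Taxable wages = $2,821.77 − $380.09 = $2,441.68
City income tax: $2,441.68 × 0.0251 = $61.29
Federal tax withheld: $2,441.68 × 0.1325 = $323.52
State withholding: $2,441.68 × 0.03 = $73.25
Medicare: only $175,437.19 − $173,443.45 = $1,993.74 of this check is subject → $1,993.74 × 0.025 = $49.84
SDI: $2,821.77 × 0.0076 = $21.45
Dental plan: $207.48
Charitable contribution: $200.56
Union dues: $2,821.77 × 0.03 = $84.65
Total deductions = $140.24 + $239.85 + $61.29 + $323.52 + $73.25 + $49.84 + $21.45 + $207.48 + $200.56 + $84.65 = $1,402.13
Net pay = $2,821.77 − $1,402.13 = $1,419.64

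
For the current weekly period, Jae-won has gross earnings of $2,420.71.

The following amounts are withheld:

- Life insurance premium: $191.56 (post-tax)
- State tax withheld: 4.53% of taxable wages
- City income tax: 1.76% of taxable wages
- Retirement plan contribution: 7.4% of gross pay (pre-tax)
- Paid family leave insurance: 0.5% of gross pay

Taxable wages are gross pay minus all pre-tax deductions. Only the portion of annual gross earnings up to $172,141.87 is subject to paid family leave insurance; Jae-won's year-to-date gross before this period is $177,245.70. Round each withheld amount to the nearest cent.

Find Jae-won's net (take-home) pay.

Retirement plan contribution: $2,420.71 × 0.074 = $179.13
Taxable wages = $2,420.71 − $179.13 = $2,241.58
State tax withheld: $2,241.58 × 0.0453 = $101.54
City income tax: $2,241.58 × 0.0176 = $39.45
Paid family leave insurance: annual cap $172,141.87 already reached (YTD $177,245.70), so $0.00
Life insurance premium: $191.56
Total deductions = $179.13 + $101.54 + $39.45 + $0.00 + $191.56 = $511.68
Net pay = $2,420.71 − $511.68 = $1,909.03

$1,909.03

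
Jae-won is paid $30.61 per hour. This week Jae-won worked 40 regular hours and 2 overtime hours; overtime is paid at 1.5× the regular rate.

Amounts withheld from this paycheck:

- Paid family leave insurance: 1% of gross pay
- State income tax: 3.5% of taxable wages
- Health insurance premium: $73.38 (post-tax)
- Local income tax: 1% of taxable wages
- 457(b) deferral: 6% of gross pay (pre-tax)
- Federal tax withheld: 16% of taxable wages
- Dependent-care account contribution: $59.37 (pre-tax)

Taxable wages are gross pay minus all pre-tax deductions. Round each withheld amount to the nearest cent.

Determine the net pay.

$849.88

Regular pay: 40 × $30.61 = $1,224.40
Overtime pay: 2 × $30.61 × 1.5 = $91.83
Gross pay = $1,224.40 + $91.83 = $1,316.23
Dependent-care account contribution: $59.37
457(b) deferral: $1,316.23 × 0.06 = $78.97
Pre-tax total = $59.37 + $78.97 = $138.34
Taxable wages = $1,316.23 − $138.34 = $1,177.89
Federal tax withheld: $1,177.89 × 0.16 = $188.46
State income tax: $1,177.89 × 0.035 = $41.23
Local income tax: $1,177.89 × 0.01 = $11.78
Paid family leave insurance: $1,316.23 × 0.01 = $13.16
Health insurance premium: $73.38
Total deductions = $59.37 + $78.97 + $188.46 + $41.23 + $11.78 + $13.16 + $73.38 = $466.35
Net pay = $1,316.23 − $466.35 = $849.88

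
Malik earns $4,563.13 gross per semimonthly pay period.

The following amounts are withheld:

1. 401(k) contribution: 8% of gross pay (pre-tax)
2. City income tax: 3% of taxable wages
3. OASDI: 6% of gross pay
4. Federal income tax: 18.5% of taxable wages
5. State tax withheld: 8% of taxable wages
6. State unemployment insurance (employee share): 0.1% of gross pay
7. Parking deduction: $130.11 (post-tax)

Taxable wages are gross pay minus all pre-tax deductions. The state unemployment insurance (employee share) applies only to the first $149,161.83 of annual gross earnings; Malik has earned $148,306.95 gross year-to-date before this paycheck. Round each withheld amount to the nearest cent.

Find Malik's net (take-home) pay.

$2,554.90

401(k) contribution: $4,563.13 × 0.08 = $365.05
Taxable wages = $4,563.13 − $365.05 = $4,198.08
City income tax: $4,198.08 × 0.03 = $125.94
Federal income tax: $4,198.08 × 0.185 = $776.64
State tax withheld: $4,198.08 × 0.08 = $335.85
State unemployment insurance (employee share): only $149,161.83 − $148,306.95 = $854.88 of this check is subject → $854.88 × 0.001 = $0.85
OASDI: $4,563.13 × 0.06 = $273.79
Parking deduction: $130.11
Total deductions = $365.05 + $125.94 + $776.64 + $335.85 + $0.85 + $273.79 + $130.11 = $2,008.23
Net pay = $4,563.13 − $2,008.23 = $2,554.90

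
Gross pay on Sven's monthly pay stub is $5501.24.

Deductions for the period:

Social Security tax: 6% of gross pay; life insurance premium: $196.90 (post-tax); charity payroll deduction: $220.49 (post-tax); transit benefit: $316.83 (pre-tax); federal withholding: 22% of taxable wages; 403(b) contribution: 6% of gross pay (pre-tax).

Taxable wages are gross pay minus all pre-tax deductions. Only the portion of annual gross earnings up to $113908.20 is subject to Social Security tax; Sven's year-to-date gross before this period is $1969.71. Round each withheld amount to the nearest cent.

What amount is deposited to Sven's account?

Transit benefit: $316.83
403(b) contribution: $5501.24 × 0.06 = $330.07
Pre-tax total = $316.83 + $330.07 = $646.90
Taxable wages = $5501.24 − $646.90 = $4854.34
Federal withholding: $4854.34 × 0.22 = $1067.95
Social Security tax: cap not yet reached, full $5501.24 is subject → $5501.24 × 0.06 = $330.07
Life insurance premium: $196.90
Charity payroll deduction: $220.49
Total deductions = $316.83 + $330.07 + $1067.95 + $330.07 + $196.90 + $220.49 = $2462.31
Net pay = $5501.24 − $2462.31 = $3038.93

$3038.93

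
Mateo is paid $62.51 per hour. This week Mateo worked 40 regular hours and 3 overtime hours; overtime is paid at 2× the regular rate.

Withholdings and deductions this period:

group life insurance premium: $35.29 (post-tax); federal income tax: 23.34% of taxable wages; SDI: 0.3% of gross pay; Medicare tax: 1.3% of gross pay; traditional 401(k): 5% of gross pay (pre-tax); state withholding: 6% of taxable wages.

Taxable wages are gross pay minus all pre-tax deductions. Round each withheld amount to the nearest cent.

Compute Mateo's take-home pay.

$1,848.91

Regular pay: 40 × $62.51 = $2,500.40
Overtime pay: 3 × $62.51 × 2 = $375.06
Gross pay = $2,500.40 + $375.06 = $2,875.46
Traditional 401(k): $2,875.46 × 0.05 = $143.77
Taxable wages = $2,875.46 − $143.77 = $2,731.69
State withholding: $2,731.69 × 0.06 = $163.90
Federal income tax: $2,731.69 × 0.2334 = $637.58
Medicare tax: $2,875.46 × 0.013 = $37.38
SDI: $2,875.46 × 0.003 = $8.63
Group life insurance premium: $35.29
Total deductions = $143.77 + $163.90 + $637.58 + $37.38 + $8.63 + $35.29 = $1,026.55
Net pay = $2,875.46 − $1,026.55 = $1,848.91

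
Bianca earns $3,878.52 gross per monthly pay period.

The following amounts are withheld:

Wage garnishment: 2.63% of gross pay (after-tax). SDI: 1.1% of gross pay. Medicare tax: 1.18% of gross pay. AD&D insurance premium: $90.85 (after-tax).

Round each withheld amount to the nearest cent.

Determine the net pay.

Medicare tax: $3,878.52 × 0.0118 = $45.77
SDI: $3,878.52 × 0.011 = $42.66
Wage garnishment: $3,878.52 × 0.0263 = $102.01
AD&D insurance premium: $90.85
Total deductions = $45.77 + $42.66 + $102.01 + $90.85 = $281.29
Net pay = $3,878.52 − $281.29 = $3,597.23

$3,597.23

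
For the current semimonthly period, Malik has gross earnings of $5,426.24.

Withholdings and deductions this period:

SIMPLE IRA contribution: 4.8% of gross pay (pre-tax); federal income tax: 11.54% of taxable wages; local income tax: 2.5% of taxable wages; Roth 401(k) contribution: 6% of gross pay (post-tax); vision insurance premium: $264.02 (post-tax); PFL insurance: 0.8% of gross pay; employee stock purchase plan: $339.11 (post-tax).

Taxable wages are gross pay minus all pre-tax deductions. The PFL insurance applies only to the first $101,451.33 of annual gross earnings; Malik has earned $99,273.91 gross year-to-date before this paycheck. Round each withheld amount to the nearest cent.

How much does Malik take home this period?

$3,494.39

SIMPLE IRA contribution: $5,426.24 × 0.048 = $260.46
Taxable wages = $5,426.24 − $260.46 = $5,165.78
Federal income tax: $5,165.78 × 0.1154 = $596.13
Local income tax: $5,165.78 × 0.025 = $129.14
PFL insurance: only $101,451.33 − $99,273.91 = $2,177.42 of this check is subject → $2,177.42 × 0.008 = $17.42
Vision insurance premium: $264.02
Roth 401(k) contribution: $5,426.24 × 0.06 = $325.57
Employee stock purchase plan: $339.11
Total deductions = $260.46 + $596.13 + $129.14 + $17.42 + $264.02 + $325.57 + $339.11 = $1,931.85
Net pay = $5,426.24 − $1,931.85 = $3,494.39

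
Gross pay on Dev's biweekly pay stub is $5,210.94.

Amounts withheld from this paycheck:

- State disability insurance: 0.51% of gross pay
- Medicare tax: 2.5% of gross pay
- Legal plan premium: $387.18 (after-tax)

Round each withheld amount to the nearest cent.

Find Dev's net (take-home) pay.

$4,666.91

Medicare tax: $5,210.94 × 0.025 = $130.27
State disability insurance: $5,210.94 × 0.0051 = $26.58
Legal plan premium: $387.18
Total deductions = $130.27 + $26.58 + $387.18 = $544.03
Net pay = $5,210.94 − $544.03 = $4,666.91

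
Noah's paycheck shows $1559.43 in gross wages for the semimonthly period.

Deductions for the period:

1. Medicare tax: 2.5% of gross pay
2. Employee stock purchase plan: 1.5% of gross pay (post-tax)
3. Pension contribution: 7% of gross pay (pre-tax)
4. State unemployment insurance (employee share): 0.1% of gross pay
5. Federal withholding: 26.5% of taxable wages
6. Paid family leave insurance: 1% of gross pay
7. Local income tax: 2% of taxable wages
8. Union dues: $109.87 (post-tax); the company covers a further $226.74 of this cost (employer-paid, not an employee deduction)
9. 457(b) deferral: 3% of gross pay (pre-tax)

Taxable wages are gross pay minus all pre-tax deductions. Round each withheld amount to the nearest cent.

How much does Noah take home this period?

Pension contribution: $1559.43 × 0.07 = $109.16
457(b) deferral: $1559.43 × 0.03 = $46.78
Pre-tax total = $109.16 + $46.78 = $155.94
Taxable wages = $1559.43 − $155.94 = $1403.49
Local income tax: $1403.49 × 0.02 = $28.07
Federal withholding: $1403.49 × 0.265 = $371.92
State unemployment insurance (employee share): $1559.43 × 0.001 = $1.56
Paid family leave insurance: $1559.43 × 0.01 = $15.59
Medicare tax: $1559.43 × 0.025 = $38.99
Employee stock purchase plan: $1559.43 × 0.015 = $23.39
Union dues: $109.87
(Employer's $226.74 toward union dues is not withheld from the employee.)
Total deductions = $109.16 + $46.78 + $28.07 + $371.92 + $1.56 + $15.59 + $38.99 + $23.39 + $109.87 = $745.33
Net pay = $1559.43 − $745.33 = $814.10

$814.10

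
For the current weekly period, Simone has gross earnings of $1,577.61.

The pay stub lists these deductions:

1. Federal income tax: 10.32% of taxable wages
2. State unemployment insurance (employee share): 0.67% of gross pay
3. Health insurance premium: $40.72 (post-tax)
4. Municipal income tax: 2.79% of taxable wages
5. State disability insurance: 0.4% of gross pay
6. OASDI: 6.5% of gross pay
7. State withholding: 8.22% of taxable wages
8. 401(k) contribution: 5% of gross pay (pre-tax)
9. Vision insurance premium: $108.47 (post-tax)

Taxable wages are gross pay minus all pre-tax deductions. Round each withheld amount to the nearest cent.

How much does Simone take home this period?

401(k) contribution: $1,577.61 × 0.05 = $78.88
Taxable wages = $1,577.61 − $78.88 = $1,498.73
State withholding: $1,498.73 × 0.0822 = $123.20
Federal income tax: $1,498.73 × 0.1032 = $154.67
Municipal income tax: $1,498.73 × 0.0279 = $41.81
OASDI: $1,577.61 × 0.065 = $102.54
State disability insurance: $1,577.61 × 0.004 = $6.31
State unemployment insurance (employee share): $1,577.61 × 0.0067 = $10.57
Health insurance premium: $40.72
Vision insurance premium: $108.47
Total deductions = $78.88 + $123.20 + $154.67 + $41.81 + $102.54 + $6.31 + $10.57 + $40.72 + $108.47 = $667.17
Net pay = $1,577.61 − $667.17 = $910.44

$910.44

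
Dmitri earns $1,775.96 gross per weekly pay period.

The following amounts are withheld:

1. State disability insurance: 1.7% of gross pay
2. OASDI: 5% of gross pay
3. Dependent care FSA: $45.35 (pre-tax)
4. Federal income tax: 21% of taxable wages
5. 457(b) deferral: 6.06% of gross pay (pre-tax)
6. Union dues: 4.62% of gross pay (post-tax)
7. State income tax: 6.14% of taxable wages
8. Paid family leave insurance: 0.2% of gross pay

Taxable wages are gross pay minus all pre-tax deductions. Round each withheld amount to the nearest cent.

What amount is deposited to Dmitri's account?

$977.92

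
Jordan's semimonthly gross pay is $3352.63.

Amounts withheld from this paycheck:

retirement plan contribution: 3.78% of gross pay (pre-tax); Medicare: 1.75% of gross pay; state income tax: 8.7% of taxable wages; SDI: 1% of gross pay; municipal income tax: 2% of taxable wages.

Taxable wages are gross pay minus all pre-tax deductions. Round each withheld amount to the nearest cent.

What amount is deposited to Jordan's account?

$2788.53

Retirement plan contribution: $3352.63 × 0.0378 = $126.73
Taxable wages = $3352.63 − $126.73 = $3225.90
Municipal income tax: $3225.90 × 0.02 = $64.52
State income tax: $3225.90 × 0.087 = $280.65
SDI: $3352.63 × 0.01 = $33.53
Medicare: $3352.63 × 0.0175 = $58.67
Total deductions = $126.73 + $64.52 + $280.65 + $33.53 + $58.67 = $564.10
Net pay = $3352.63 − $564.10 = $2788.53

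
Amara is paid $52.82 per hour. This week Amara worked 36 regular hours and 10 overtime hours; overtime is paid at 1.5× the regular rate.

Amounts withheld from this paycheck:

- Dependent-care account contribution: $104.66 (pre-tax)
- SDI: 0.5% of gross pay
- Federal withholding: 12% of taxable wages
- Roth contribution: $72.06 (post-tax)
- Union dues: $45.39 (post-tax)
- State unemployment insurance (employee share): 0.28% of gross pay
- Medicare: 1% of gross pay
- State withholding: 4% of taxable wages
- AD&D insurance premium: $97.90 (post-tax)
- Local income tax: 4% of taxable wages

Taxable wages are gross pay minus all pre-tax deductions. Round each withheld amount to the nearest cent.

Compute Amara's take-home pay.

$1808.02

Regular pay: 36 × $52.82 = $1901.52
Overtime pay: 10 × $52.82 × 1.5 = $792.30
Gross pay = $1901.52 + $792.30 = $2693.82
Dependent-care account contribution: $104.66
Taxable wages = $2693.82 − $104.66 = $2589.16
State withholding: $2589.16 × 0.04 = $103.57
Local income tax: $2589.16 × 0.04 = $103.57
Federal withholding: $2589.16 × 0.12 = $310.70
State unemployment insurance (employee share): $2693.82 × 0.0028 = $7.54
SDI: $2693.82 × 0.005 = $13.47
Medicare: $2693.82 × 0.01 = $26.94
AD&D insurance premium: $97.90
Union dues: $45.39
Roth contribution: $72.06
Total deductions = $104.66 + $103.57 + $103.57 + $310.70 + $7.54 + $13.47 + $26.94 + $97.90 + $45.39 + $72.06 = $885.80
Net pay = $2693.82 − $885.80 = $1808.02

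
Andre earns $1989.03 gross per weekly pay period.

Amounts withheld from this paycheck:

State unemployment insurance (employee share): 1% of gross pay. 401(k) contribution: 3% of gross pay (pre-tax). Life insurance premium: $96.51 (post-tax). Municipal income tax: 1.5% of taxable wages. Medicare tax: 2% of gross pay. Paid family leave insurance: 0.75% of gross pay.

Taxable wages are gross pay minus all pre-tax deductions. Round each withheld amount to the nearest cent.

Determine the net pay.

$1729.32

401(k) contribution: $1989.03 × 0.03 = $59.67
Taxable wages = $1989.03 − $59.67 = $1929.36
Municipal income tax: $1929.36 × 0.015 = $28.94
State unemployment insurance (employee share): $1989.03 × 0.01 = $19.89
Medicare tax: $1989.03 × 0.02 = $39.78
Paid family leave insurance: $1989.03 × 0.0075 = $14.92
Life insurance premium: $96.51
Total deductions = $59.67 + $28.94 + $19.89 + $39.78 + $14.92 + $96.51 = $259.71
Net pay = $1989.03 − $259.71 = $1729.32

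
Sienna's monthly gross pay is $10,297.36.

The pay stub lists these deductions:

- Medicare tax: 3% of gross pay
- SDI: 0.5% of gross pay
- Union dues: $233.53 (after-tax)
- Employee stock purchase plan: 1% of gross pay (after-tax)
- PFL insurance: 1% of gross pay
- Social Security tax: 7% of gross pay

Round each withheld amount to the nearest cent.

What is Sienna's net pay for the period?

PFL insurance: $10,297.36 × 0.01 = $102.97
SDI: $10,297.36 × 0.005 = $51.49
Medicare tax: $10,297.36 × 0.03 = $308.92
Social Security tax: $10,297.36 × 0.07 = $720.82
Union dues: $233.53
Employee stock purchase plan: $10,297.36 × 0.01 = $102.97
Total deductions = $102.97 + $51.49 + $308.92 + $720.82 + $233.53 + $102.97 = $1,520.70
Net pay = $10,297.36 − $1,520.70 = $8,776.66

$8,776.66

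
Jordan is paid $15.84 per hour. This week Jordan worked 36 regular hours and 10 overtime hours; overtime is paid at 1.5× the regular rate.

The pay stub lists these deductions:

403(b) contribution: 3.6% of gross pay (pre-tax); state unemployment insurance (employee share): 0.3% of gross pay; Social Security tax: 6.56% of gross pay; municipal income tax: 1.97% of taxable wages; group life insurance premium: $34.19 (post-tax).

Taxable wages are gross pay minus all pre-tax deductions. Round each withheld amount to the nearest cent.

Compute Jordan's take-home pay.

Regular pay: 36 × $15.84 = $570.24
Overtime pay: 10 × $15.84 × 1.5 = $237.60
Gross pay = $570.24 + $237.60 = $807.84
403(b) contribution: $807.84 × 0.036 = $29.08
Taxable wages = $807.84 − $29.08 = $778.76
Municipal income tax: $778.76 × 0.0197 = $15.34
State unemployment insurance (employee share): $807.84 × 0.003 = $2.42
Social Security tax: $807.84 × 0.0656 = $52.99
Group life insurance premium: $34.19
Total deductions = $29.08 + $15.34 + $2.42 + $52.99 + $34.19 = $134.02
Net pay = $807.84 − $134.02 = $673.82

$673.82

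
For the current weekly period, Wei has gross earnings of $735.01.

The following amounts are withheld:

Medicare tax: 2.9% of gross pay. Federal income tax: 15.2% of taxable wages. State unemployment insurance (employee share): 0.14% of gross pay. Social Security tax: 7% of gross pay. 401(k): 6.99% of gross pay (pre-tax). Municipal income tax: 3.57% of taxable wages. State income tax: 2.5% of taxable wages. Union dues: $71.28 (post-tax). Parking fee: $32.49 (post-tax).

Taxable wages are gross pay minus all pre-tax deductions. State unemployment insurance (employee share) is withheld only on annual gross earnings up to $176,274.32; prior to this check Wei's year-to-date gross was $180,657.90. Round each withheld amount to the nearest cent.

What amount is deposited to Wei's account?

$361.68

401(k): $735.01 × 0.0699 = $51.38
Taxable wages = $735.01 − $51.38 = $683.63
Federal income tax: $683.63 × 0.152 = $103.91
Municipal income tax: $683.63 × 0.0357 = $24.41
State income tax: $683.63 × 0.025 = $17.09
State unemployment insurance (employee share): annual cap $176,274.32 already reached (YTD $180,657.90), so $0.00
Medicare tax: $735.01 × 0.029 = $21.32
Social Security tax: $735.01 × 0.07 = $51.45
Union dues: $71.28
Parking fee: $32.49
Total deductions = $51.38 + $103.91 + $24.41 + $17.09 + $0.00 + $21.32 + $51.45 + $71.28 + $32.49 = $373.33
Net pay = $735.01 − $373.33 = $361.68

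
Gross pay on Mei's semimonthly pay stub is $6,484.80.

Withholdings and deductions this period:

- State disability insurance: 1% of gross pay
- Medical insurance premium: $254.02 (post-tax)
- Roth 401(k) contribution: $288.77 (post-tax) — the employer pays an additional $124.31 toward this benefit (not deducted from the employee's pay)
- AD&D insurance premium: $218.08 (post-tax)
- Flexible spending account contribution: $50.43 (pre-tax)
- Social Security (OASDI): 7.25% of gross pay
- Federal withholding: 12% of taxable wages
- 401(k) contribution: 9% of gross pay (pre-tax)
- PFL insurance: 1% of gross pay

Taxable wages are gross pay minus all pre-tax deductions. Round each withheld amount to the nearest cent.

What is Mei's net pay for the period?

$3,787.93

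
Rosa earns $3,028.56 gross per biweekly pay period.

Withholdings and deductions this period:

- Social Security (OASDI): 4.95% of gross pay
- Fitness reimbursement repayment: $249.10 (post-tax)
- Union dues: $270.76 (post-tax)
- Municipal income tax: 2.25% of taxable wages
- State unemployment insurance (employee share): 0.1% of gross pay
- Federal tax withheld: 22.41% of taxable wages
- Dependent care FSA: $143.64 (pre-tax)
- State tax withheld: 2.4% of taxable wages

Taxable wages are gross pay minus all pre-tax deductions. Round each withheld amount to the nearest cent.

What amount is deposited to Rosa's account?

$1,431.46

Dependent care FSA: $143.64
Taxable wages = $3,028.56 − $143.64 = $2,884.92
State tax withheld: $2,884.92 × 0.024 = $69.24
Federal tax withheld: $2,884.92 × 0.2241 = $646.51
Municipal income tax: $2,884.92 × 0.0225 = $64.91
Social Security (OASDI): $3,028.56 × 0.0495 = $149.91
State unemployment insurance (employee share): $3,028.56 × 0.001 = $3.03
Fitness reimbursement repayment: $249.10
Union dues: $270.76
Total deductions = $143.64 + $69.24 + $646.51 + $64.91 + $149.91 + $3.03 + $249.10 + $270.76 = $1,597.10
Net pay = $3,028.56 − $1,597.10 = $1,431.46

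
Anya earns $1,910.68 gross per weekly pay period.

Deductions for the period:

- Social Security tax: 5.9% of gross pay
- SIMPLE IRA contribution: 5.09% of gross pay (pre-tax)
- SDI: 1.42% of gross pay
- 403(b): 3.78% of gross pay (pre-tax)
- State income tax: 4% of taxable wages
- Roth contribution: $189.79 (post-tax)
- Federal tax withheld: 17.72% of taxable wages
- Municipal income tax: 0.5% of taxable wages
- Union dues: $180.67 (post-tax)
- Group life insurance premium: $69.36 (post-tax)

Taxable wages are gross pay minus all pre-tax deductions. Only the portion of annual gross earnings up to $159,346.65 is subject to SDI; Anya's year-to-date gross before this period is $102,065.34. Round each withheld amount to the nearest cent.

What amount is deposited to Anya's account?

$774.63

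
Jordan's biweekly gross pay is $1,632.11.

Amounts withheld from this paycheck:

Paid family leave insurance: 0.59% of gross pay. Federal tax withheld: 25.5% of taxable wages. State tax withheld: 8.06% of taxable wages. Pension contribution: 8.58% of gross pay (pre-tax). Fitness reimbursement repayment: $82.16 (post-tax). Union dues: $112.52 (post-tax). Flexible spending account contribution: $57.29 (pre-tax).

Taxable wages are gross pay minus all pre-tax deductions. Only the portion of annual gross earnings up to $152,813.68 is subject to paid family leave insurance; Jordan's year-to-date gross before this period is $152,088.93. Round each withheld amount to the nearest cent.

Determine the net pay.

Flexible spending account contribution: $57.29
Pension contribution: $1,632.11 × 0.0858 = $140.04
Pre-tax total = $57.29 + $140.04 = $197.33
Taxable wages = $1,632.11 − $197.33 = $1,434.78
Federal tax withheld: $1,434.78 × 0.255 = $365.87
State tax withheld: $1,434.78 × 0.0806 = $115.64
Paid family leave insurance: only $152,813.68 − $152,088.93 = $724.75 of this check is subject → $724.75 × 0.0059 = $4.28
Union dues: $112.52
Fitness reimbursement repayment: $82.16
Total deductions = $57.29 + $140.04 + $365.87 + $115.64 + $4.28 + $112.52 + $82.16 = $877.80
Net pay = $1,632.11 − $877.80 = $754.31

$754.31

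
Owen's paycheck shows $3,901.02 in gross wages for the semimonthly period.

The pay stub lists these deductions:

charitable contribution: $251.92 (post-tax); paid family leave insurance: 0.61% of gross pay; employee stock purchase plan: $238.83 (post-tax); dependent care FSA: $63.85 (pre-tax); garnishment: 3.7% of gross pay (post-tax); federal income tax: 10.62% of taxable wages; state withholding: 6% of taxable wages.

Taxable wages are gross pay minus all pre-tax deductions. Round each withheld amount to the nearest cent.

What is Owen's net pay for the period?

$2,540.54

Dependent care FSA: $63.85
Taxable wages = $3,901.02 − $63.85 = $3,837.17
Federal income tax: $3,837.17 × 0.1062 = $407.51
State withholding: $3,837.17 × 0.06 = $230.23
Paid family leave insurance: $3,901.02 × 0.0061 = $23.80
Employee stock purchase plan: $238.83
Charitable contribution: $251.92
Garnishment: $3,901.02 × 0.037 = $144.34
Total deductions = $63.85 + $407.51 + $230.23 + $23.80 + $238.83 + $251.92 + $144.34 = $1,360.48
Net pay = $3,901.02 − $1,360.48 = $2,540.54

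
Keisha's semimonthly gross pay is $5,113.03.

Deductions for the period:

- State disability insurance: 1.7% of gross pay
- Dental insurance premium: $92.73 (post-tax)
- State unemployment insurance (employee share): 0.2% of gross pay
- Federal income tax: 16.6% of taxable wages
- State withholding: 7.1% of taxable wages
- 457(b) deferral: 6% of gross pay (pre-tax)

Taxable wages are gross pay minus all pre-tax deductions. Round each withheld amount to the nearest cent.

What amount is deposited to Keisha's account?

457(b) deferral: $5,113.03 × 0.06 = $306.78
Taxable wages = $5,113.03 − $306.78 = $4,806.25
Federal income tax: $4,806.25 × 0.166 = $797.84
State withholding: $4,806.25 × 0.071 = $341.24
State unemployment insurance (employee share): $5,113.03 × 0.002 = $10.23
State disability insurance: $5,113.03 × 0.017 = $86.92
Dental insurance premium: $92.73
Total deductions = $306.78 + $797.84 + $341.24 + $10.23 + $86.92 + $92.73 = $1,635.74
Net pay = $5,113.03 − $1,635.74 = $3,477.29

$3,477.29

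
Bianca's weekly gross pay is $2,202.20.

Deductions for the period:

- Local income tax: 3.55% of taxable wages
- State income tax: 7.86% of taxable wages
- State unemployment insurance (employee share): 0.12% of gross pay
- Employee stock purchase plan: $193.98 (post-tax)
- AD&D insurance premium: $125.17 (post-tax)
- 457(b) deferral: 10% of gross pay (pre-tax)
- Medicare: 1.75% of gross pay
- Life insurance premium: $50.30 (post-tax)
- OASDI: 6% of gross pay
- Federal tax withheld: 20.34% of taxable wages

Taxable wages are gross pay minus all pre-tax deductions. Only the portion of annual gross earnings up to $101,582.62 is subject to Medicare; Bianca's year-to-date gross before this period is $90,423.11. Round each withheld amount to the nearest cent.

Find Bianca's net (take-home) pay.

$809.95

457(b) deferral: $2,202.20 × 0.1 = $220.22
Taxable wages = $2,202.20 − $220.22 = $1,981.98
Federal tax withheld: $1,981.98 × 0.2034 = $403.13
State income tax: $1,981.98 × 0.0786 = $155.78
Local income tax: $1,981.98 × 0.0355 = $70.36
State unemployment insurance (employee share): $2,202.20 × 0.0012 = $2.64
OASDI: $2,202.20 × 0.06 = $132.13
Medicare: cap not yet reached, full $2,202.20 is subject → $2,202.20 × 0.0175 = $38.54
AD&D insurance premium: $125.17
Employee stock purchase plan: $193.98
Life insurance premium: $50.30
Total deductions = $220.22 + $403.13 + $155.78 + $70.36 + $2.64 + $132.13 + $38.54 + $125.17 + $193.98 + $50.30 = $1,392.25
Net pay = $2,202.20 − $1,392.25 = $809.95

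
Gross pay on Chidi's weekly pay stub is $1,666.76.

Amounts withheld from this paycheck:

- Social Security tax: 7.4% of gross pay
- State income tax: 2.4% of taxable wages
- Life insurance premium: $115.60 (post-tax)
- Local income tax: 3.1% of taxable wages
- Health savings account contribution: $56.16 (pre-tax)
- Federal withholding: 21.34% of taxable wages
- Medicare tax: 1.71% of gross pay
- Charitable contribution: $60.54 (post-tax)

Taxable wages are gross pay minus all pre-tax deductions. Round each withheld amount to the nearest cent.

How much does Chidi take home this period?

$850.34

Health savings account contribution: $56.16
Taxable wages = $1,666.76 − $56.16 = $1,610.60
State income tax: $1,610.60 × 0.024 = $38.65
Federal withholding: $1,610.60 × 0.2134 = $343.70
Local income tax: $1,610.60 × 0.031 = $49.93
Medicare tax: $1,666.76 × 0.0171 = $28.50
Social Security tax: $1,666.76 × 0.074 = $123.34
Charitable contribution: $60.54
Life insurance premium: $115.60
Total deductions = $56.16 + $38.65 + $343.70 + $49.93 + $28.50 + $123.34 + $60.54 + $115.60 = $816.42
Net pay = $1,666.76 − $816.42 = $850.34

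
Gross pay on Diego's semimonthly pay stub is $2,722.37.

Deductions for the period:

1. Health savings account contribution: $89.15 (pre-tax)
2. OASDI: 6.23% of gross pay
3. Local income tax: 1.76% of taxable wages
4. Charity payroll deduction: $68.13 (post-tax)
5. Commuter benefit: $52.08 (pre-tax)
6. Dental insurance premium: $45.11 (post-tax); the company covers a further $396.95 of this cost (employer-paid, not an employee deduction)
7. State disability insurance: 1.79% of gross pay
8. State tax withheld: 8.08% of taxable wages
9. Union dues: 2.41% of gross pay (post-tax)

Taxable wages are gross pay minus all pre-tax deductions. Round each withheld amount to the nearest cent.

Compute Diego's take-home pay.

$1,929.97

Health savings account contribution: $89.15
Commuter benefit: $52.08
Pre-tax total = $89.15 + $52.08 = $141.23
Taxable wages = $2,722.37 − $141.23 = $2,581.14
Local income tax: $2,581.14 × 0.0176 = $45.43
State tax withheld: $2,581.14 × 0.0808 = $208.56
State disability insurance: $2,722.37 × 0.0179 = $48.73
OASDI: $2,722.37 × 0.0623 = $169.60
Charity payroll deduction: $68.13
Dental insurance premium: $45.11
Union dues: $2,722.37 × 0.0241 = $65.61
(Employer's $396.95 toward dental insurance premium is not withheld from the employee.)
Total deductions = $89.15 + $52.08 + $45.43 + $208.56 + $48.73 + $169.60 + $68.13 + $45.11 + $65.61 = $792.40
Net pay = $2,722.37 − $792.40 = $1,929.97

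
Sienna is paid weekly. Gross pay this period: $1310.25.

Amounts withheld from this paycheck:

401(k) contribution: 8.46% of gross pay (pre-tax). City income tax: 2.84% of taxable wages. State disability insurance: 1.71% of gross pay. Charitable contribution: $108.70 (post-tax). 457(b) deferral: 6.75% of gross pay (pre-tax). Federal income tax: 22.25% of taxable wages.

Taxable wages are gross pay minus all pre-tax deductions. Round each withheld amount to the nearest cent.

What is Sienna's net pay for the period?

$701.11

457(b) deferral: $1310.25 × 0.0675 = $88.44
401(k) contribution: $1310.25 × 0.0846 = $110.85
Pre-tax total = $88.44 + $110.85 = $199.29
Taxable wages = $1310.25 − $199.29 = $1110.96
City income tax: $1110.96 × 0.0284 = $31.55
Federal income tax: $1110.96 × 0.2225 = $247.19
State disability insurance: $1310.25 × 0.0171 = $22.41
Charitable contribution: $108.70
Total deductions = $88.44 + $110.85 + $31.55 + $247.19 + $22.41 + $108.70 = $609.14
Net pay = $1310.25 − $609.14 = $701.11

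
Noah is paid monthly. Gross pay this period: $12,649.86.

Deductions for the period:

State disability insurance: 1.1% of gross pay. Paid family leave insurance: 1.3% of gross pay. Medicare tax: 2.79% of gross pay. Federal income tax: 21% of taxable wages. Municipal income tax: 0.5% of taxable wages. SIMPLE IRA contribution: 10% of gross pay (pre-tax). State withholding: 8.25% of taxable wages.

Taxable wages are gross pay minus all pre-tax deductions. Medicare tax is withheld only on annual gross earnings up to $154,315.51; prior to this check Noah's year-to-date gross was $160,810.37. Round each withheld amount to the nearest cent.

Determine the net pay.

$7,694.28

SIMPLE IRA contribution: $12,649.86 × 0.1 = $1,264.99
Taxable wages = $12,649.86 − $1,264.99 = $11,384.87
Municipal income tax: $11,384.87 × 0.005 = $56.92
State withholding: $11,384.87 × 0.0825 = $939.25
Federal income tax: $11,384.87 × 0.21 = $2,390.82
Medicare tax: annual cap $154,315.51 already reached (YTD $160,810.37), so $0.00
Paid family leave insurance: $12,649.86 × 0.013 = $164.45
State disability insurance: $12,649.86 × 0.011 = $139.15
Total deductions = $1,264.99 + $56.92 + $939.25 + $2,390.82 + $0.00 + $164.45 + $139.15 = $4,955.58
Net pay = $12,649.86 − $4,955.58 = $7,694.28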